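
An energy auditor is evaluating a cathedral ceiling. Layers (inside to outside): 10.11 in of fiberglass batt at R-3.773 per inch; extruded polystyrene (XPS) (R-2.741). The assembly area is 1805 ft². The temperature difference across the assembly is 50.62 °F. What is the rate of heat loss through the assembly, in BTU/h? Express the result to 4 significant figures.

2235 BTU/h

10.11 × 3.773 = 38.145
R_total = 38.145 + 2.741 = 40.886 ft²·°F·h/BTU
Q = A·ΔT/R = 1805 × 50.62 / 40.886 = 2234.7 BTU/h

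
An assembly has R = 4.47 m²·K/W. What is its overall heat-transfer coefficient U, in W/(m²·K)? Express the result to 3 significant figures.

U = 1/R = 1/4.47 = 0.2237

0.224 W/(m²·K)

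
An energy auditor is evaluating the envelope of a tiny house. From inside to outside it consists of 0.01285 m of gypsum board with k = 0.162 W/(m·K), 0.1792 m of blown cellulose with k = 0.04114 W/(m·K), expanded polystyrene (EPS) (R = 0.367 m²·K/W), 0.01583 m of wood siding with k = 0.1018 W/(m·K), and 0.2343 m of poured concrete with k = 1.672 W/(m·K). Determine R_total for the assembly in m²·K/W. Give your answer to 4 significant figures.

0.01285/0.162 = 0.079321
0.1792/0.04114 = 4.3559
0.01583/0.1018 = 0.1555
0.2343/1.672 = 0.14013
R_total = 0.079321 + 4.3559 + 0.367 + 0.1555 + 0.14013 = 5.0978 m²·K/W

5.098 m²·K/W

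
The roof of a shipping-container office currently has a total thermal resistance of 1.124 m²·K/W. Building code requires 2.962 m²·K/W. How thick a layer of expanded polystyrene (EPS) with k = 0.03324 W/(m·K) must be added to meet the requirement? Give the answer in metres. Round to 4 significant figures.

ΔR = 2.962 − 1.124 = 1.838 m²·K/W
L = ΔR × k = 1.838 × 0.03324 = 0.061095 m

0.06110 m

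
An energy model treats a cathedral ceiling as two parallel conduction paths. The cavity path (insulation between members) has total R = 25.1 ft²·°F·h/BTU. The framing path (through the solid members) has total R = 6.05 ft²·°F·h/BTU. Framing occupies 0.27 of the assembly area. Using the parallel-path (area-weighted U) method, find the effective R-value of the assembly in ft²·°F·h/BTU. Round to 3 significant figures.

U_eff = 0.73/25.1 + 0.27/6.05 = 0.02908 + 0.04463 = 0.07371
R_eff = 1/U_eff = 13.57 ft²·°F·h/BTU

13.6 ft²·°F·h/BTU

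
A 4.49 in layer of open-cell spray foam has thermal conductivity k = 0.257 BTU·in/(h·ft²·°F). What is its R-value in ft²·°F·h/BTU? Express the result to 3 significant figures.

17.5 ft²·°F·h/BTU

R = L/k = 4.49/0.257 = 17.47 ft²·°F·h/BTU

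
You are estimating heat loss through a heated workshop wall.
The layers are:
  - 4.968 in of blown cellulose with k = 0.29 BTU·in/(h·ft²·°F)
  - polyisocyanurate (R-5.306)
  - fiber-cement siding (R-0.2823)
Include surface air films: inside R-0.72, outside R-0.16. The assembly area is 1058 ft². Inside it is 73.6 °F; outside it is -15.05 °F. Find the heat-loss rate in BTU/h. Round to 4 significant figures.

3974 BTU/h

4.968/0.29 = 17.131
R_total = 0.72 + 17.131 + 5.306 + 0.2823 + 0.16 = 23.599 ft²·°F·h/BTU
Q = A·ΔT/R = 1058 × (73.6 − (-15.05)) / 23.599 = 3974.3 BTU/h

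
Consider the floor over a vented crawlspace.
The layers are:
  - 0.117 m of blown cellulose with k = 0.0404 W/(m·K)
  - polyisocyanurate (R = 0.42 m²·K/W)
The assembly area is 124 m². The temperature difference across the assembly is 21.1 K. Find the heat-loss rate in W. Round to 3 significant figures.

0.117/0.0404 = 2.896
R_total = 2.896 + 0.42 = 3.316 m²·K/W
Q = A·ΔT/R = 124 × 21.1 / 3.316 = 789 W

789 W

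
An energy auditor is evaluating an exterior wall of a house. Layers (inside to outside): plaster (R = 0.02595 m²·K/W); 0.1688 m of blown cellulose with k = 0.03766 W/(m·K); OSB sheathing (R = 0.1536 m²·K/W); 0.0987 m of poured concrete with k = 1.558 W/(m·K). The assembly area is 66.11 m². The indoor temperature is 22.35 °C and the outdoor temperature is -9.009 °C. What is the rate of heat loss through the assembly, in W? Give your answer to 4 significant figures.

0.1688/0.03766 = 4.4822
0.0987/1.558 = 0.06335
R_total = 0.02595 + 4.4822 + 0.1536 + 0.06335 = 4.7251 m²·K/W
Q = A·ΔT/R = 66.11 × (22.35 − (-9.009)) / 4.7251 = 438.75 W

438.8 W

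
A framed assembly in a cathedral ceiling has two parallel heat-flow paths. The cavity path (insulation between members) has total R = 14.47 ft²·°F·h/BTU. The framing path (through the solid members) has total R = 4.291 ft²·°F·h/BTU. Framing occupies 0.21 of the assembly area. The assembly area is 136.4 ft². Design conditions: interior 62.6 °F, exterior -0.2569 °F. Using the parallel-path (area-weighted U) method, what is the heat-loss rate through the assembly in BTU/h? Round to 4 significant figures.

887.7 BTU/h

U_eff = 0.79/14.47 + 0.21/4.291 = 0.054596 + 0.04894 = 0.10354
R_eff = 1/U_eff = 9.6585 ft²·°F·h/BTU
Q = 136.4 × (62.6 − (-0.2569)) / 9.6585 = 887.68 BTU/h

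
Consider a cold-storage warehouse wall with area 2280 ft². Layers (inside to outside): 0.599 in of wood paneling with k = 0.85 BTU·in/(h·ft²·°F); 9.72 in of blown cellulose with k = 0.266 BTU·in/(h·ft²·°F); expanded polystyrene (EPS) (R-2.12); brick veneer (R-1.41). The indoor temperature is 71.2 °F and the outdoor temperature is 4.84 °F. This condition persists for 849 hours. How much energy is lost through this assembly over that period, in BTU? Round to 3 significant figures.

0.599/0.85 = 0.7047
9.72/0.266 = 36.54
R_total = 0.7047 + 36.54 + 2.12 + 1.41 = 40.78 ft²·°F·h/BTU
Q = 2280 × (71.2 − 4.84) / 40.78 = 3711 BTU/h
E = 3711 × 849 = 3150000 BTU

3150000 BTU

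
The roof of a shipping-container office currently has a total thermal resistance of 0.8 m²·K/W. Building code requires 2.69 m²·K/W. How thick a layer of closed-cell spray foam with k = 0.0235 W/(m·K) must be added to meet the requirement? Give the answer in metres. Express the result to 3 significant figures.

ΔR = 2.69 − 0.8 = 1.89 m²·K/W
L = ΔR × k = 1.89 × 0.0235 = 0.04441 m

0.0444 m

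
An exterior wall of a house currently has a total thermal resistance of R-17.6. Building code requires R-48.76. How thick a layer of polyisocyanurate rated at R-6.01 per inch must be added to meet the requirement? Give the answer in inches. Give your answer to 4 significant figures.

5.185 in

ΔR = 48.76 − 17.6 = 31.16 ft²·°F·h/BTU
L = ΔR / (R/in) = 31.16/6.01 = 5.1847 in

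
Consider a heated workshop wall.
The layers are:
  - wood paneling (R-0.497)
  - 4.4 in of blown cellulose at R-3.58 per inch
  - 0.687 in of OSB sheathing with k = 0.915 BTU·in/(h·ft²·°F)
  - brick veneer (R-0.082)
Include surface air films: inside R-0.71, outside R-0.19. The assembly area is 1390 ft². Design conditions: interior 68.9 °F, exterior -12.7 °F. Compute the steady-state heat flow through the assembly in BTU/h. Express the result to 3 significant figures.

6310 BTU/h

4.4 × 3.58 = 15.75
0.687/0.915 = 0.7508
R_total = 0.71 + 0.497 + 15.75 + 0.7508 + 0.082 + 0.19 = 17.98 ft²·°F·h/BTU
Q = A·ΔT/R = 1390 × (68.9 − (-12.7)) / 17.98 = 6308 BTU/h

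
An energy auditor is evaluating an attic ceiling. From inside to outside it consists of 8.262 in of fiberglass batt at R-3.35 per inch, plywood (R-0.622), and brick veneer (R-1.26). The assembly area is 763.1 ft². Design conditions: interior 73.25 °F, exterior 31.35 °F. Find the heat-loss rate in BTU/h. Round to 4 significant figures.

8.262 × 3.35 = 27.678
R_total = 27.678 + 0.622 + 1.26 = 29.56 ft²·°F·h/BTU
Q = A·ΔT/R = 763.1 × (73.25 − 31.35) / 29.56 = 1081.7 BTU/h

1082 BTU/h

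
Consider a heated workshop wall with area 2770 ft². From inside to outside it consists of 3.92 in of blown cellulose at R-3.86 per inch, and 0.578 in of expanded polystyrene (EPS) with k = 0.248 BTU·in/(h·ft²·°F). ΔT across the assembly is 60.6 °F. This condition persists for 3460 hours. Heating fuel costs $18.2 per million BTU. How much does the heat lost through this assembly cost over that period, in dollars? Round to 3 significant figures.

605 dollars

3.92 × 3.86 = 15.13
0.578/0.248 = 2.331
R_total = 15.13 + 2.331 = 17.46 ft²·°F·h/BTU
Q = 2770 × 60.6 / 17.46 = 9613 BTU/h
E = 9613 × 3460 = 33260000 BTU
Cost = 33260000/10⁶ × 18.2 = $605.4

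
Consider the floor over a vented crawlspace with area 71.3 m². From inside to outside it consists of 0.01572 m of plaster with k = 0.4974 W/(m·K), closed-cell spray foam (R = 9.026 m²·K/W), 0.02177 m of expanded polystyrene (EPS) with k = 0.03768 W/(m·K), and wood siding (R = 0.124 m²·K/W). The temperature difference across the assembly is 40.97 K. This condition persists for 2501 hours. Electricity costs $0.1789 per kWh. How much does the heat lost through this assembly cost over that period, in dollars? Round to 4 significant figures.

133.9 dollars

0.01572/0.4974 = 0.031604
0.02177/0.03768 = 0.57776
R_total = 0.031604 + 9.026 + 0.57776 + 0.124 = 9.7594 m²·K/W
Q = 71.3 × 40.97 / 9.7594 = 299.32 W
E = 299.32 W × 2501 h / 1000 = 748.6 kWh
Cost = 748.6 × 0.1789 = $133.92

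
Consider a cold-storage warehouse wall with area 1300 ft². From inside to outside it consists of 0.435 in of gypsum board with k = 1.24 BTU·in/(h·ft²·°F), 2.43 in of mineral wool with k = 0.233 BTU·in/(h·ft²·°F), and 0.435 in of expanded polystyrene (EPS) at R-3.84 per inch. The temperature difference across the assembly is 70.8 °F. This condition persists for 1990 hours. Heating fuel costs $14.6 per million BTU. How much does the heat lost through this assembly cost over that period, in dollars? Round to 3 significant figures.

215 dollars

0.435/1.24 = 0.3508
2.43/0.233 = 10.43
0.435 × 3.84 = 1.67
R_total = 0.3508 + 10.43 + 1.67 = 12.45 ft²·°F·h/BTU
Q = 1300 × 70.8 / 12.45 = 7393 BTU/h
E = 7393 × 1990 = 14710000 BTU
Cost = 14710000/10⁶ × 14.6 = $214.8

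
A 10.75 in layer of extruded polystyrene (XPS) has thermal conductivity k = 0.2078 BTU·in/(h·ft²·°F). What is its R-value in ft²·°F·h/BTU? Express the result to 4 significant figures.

R = L/k = 10.75/0.2078 = 51.732 ft²·°F·h/BTU

51.73 ft²·°F·h/BTU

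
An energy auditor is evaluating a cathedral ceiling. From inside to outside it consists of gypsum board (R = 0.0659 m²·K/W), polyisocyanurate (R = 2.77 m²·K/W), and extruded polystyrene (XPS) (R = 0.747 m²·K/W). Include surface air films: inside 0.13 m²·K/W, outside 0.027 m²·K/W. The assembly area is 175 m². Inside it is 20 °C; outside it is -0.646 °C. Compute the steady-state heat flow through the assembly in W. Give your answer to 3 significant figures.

966 W

R_total = 0.13 + 0.0659 + 2.77 + 0.747 + 0.027 = 3.74 m²·K/W
Q = A·ΔT/R = 175 × (20 − (-0.646)) / 3.74 = 966.1 W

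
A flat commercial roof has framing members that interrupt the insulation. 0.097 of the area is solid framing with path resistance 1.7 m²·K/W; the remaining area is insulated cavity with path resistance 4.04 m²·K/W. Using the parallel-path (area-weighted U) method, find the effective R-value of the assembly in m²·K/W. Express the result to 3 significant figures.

3.56 m²·K/W

U_eff = 0.903/4.04 + 0.097/1.7 = 0.2235 + 0.05706 = 0.2806
R_eff = 1/U_eff = 3.564 m²·K/W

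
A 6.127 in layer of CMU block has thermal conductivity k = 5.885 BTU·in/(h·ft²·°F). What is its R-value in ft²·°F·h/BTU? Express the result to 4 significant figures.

R = L/k = 6.127/5.885 = 1.0411 ft²·°F·h/BTU

1.041 ft²·°F·h/BTU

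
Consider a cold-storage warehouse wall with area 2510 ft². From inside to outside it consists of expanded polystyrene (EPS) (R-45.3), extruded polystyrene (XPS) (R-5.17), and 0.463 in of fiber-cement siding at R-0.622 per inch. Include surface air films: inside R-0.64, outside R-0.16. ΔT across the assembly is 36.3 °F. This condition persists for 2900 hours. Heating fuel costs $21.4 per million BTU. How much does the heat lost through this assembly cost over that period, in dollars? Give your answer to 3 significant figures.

110 dollars

0.463 × 0.622 = 0.288
R_total = 0.64 + 45.3 + 5.17 + 0.288 + 0.16 = 51.56 ft²·°F·h/BTU
Q = 2510 × 36.3 / 51.56 = 1767 BTU/h
E = 1767 × 2900 = 5125000 BTU
Cost = 5125000/10⁶ × 21.4 = $109.7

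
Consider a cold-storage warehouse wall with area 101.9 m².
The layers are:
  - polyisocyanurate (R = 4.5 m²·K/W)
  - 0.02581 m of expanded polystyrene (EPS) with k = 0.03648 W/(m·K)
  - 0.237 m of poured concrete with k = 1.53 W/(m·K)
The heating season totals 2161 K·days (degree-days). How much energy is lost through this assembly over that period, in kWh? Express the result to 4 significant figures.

0.02581/0.03648 = 0.70751
0.237/1.53 = 0.1549
R_total = 4.5 + 0.70751 + 0.1549 = 5.3624 m²·K/W
E = A × HDD × 24 / R / 1000 = 101.9 × 2161 × 24 / 5.3624 / 1000 = 985.55 kWh

985.6 kWh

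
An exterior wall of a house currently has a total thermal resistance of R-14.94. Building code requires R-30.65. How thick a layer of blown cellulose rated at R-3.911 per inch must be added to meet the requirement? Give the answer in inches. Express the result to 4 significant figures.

4.017 in

ΔR = 30.65 − 14.94 = 15.71 ft²·°F·h/BTU
L = ΔR / (R/in) = 15.71/3.911 = 4.0169 in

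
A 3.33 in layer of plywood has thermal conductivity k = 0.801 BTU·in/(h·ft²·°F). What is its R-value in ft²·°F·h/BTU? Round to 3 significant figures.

R = L/k = 3.33/0.801 = 4.157 ft²·°F·h/BTU

4.16 ft²·°F·h/BTU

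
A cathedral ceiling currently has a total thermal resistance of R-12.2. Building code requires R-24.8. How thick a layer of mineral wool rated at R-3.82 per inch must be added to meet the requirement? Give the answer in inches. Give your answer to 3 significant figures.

ΔR = 24.8 − 12.2 = 12.6 ft²·°F·h/BTU
L = ΔR / (R/in) = 12.6/3.82 = 3.298 in

3.30 in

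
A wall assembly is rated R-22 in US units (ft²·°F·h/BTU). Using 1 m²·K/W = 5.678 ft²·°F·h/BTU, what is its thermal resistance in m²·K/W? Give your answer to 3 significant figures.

R_SI = 22/5.678 = 3.875

3.87 m²·K/W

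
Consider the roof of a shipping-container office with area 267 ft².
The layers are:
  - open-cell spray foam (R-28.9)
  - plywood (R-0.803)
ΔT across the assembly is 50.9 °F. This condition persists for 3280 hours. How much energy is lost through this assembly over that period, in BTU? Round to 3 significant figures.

R_total = 28.9 + 0.803 = 29.7 ft²·°F·h/BTU
Q = 267 × 50.9 / 29.7 = 457.5 BTU/h
E = 457.5 × 3280 = 1501000 BTU

1500000 BTU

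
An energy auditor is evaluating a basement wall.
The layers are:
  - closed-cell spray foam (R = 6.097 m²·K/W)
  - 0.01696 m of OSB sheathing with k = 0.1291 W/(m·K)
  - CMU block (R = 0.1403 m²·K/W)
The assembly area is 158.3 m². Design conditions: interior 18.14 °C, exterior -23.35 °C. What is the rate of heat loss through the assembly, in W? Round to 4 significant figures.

1031 W

0.01696/0.1291 = 0.13137
R_total = 6.097 + 0.13137 + 0.1403 = 6.3687 m²·K/W
Q = A·ΔT/R = 158.3 × (18.14 − (-23.35)) / 6.3687 = 1031.3 W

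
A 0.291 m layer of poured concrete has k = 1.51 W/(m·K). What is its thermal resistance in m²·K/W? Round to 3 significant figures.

0.193 m²·K/W

R = L/k = 0.291/1.51 = 0.1927 m²·K/W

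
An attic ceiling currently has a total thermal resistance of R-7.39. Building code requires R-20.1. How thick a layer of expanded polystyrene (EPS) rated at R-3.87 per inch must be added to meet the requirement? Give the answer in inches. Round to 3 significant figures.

3.28 in

ΔR = 20.1 − 7.39 = 12.71 ft²·°F·h/BTU
L = ΔR / (R/in) = 12.71/3.87 = 3.284 in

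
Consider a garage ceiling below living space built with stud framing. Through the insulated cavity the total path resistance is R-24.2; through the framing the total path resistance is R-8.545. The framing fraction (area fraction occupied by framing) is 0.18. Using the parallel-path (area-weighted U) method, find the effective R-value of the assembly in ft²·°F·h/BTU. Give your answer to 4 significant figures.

18.20 ft²·°F·h/BTU

U_eff = 0.82/24.2 + 0.18/8.545 = 0.033884 + 0.021065 = 0.054949
R_eff = 1/U_eff = 18.199 ft²·°F·h/BTU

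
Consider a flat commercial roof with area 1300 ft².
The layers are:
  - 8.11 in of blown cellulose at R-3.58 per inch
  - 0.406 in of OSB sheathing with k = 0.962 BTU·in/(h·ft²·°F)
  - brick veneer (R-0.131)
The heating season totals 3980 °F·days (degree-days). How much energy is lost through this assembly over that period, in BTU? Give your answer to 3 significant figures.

4200000 BTU

8.11 × 3.58 = 29.03
0.406/0.962 = 0.422
R_total = 29.03 + 0.422 + 0.131 = 29.59 ft²·°F·h/BTU
E = A × HDD × 24 / R = 1300 × 3980 × 24 / 29.59 = 4197000 BTU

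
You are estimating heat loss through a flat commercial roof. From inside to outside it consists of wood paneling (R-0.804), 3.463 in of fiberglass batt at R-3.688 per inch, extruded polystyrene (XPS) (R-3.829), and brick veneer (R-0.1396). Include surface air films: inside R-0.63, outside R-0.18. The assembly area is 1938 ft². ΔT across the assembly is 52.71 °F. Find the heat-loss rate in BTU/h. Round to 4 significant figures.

3.463 × 3.688 = 12.772
R_total = 0.63 + 0.804 + 12.772 + 3.829 + 0.1396 + 0.18 = 18.354 ft²·°F·h/BTU
Q = A·ΔT/R = 1938 × 52.71 / 18.354 = 5565.6 BTU/h

5566 BTU/h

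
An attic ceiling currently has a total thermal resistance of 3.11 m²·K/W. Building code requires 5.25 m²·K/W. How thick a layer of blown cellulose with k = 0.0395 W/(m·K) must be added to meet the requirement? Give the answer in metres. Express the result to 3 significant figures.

0.0845 m

ΔR = 5.25 − 3.11 = 2.14 m²·K/W
L = ΔR × k = 2.14 × 0.0395 = 0.08453 m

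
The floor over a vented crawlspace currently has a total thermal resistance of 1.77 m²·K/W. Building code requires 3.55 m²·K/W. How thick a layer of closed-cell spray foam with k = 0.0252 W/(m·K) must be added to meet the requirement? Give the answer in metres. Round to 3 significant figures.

ΔR = 3.55 − 1.77 = 1.78 m²·K/W
L = ΔR × k = 1.78 × 0.0252 = 0.04486 m

0.0449 m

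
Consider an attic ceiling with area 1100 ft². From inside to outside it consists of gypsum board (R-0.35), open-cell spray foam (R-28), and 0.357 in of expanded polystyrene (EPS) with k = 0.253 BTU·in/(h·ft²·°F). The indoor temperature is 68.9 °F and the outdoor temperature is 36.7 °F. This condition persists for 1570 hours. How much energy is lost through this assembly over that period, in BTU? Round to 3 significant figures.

1870000 BTU

0.357/0.253 = 1.411
R_total = 0.35 + 28 + 1.411 = 29.76 ft²·°F·h/BTU
Q = 1100 × (68.9 − 36.7) / 29.76 = 1190 BTU/h
E = 1190 × 1570 = 1869000 BTU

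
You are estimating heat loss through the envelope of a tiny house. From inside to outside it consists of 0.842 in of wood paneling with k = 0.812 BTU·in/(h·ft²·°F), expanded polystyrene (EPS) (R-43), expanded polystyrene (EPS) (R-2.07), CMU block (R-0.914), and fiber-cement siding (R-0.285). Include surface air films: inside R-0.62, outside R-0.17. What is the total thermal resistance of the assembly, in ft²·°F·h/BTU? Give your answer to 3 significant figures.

0.842/0.812 = 1.037
R_total = 0.62 + 1.037 + 43 + 2.07 + 0.914 + 0.285 + 0.17 = 48.1 ft²·°F·h/BTU

48.1 ft²·°F·h/BTU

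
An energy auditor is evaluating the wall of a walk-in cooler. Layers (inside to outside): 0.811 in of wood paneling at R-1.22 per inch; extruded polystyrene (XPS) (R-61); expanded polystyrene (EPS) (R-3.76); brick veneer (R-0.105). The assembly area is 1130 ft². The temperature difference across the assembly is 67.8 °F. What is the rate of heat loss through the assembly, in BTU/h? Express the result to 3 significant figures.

1160 BTU/h

0.811 × 1.22 = 0.9894
R_total = 0.9894 + 61 + 3.76 + 0.105 = 65.85 ft²·°F·h/BTU
Q = A·ΔT/R = 1130 × 67.8 / 65.85 = 1163 BTU/h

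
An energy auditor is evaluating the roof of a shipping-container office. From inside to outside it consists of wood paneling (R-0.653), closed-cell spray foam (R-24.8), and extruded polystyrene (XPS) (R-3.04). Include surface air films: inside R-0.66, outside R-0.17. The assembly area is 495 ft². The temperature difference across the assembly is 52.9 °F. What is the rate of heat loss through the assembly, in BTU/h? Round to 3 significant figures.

R_total = 0.66 + 0.653 + 24.8 + 3.04 + 0.17 = 29.32 ft²·°F·h/BTU
Q = A·ΔT/R = 495 × 52.9 / 29.32 = 893 BTU/h

893 BTU/h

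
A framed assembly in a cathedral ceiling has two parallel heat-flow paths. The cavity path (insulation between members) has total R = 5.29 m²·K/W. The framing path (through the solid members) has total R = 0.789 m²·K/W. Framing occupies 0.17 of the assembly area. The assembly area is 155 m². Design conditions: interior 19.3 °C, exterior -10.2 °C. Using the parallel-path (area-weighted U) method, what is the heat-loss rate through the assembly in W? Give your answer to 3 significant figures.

1700 W

U_eff = 0.83/5.29 + 0.17/0.789 = 0.1569 + 0.2155 = 0.3724
R_eff = 1/U_eff = 2.686 m²·K/W
Q = 155 × (19.3 − (-10.2)) / 2.686 = 1703 W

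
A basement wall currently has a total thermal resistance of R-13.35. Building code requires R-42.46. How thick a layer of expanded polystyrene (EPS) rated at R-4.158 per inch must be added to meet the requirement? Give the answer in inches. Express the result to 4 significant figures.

ΔR = 42.46 − 13.35 = 29.11 ft²·°F·h/BTU
L = ΔR / (R/in) = 29.11/4.158 = 7.001 in

7.001 in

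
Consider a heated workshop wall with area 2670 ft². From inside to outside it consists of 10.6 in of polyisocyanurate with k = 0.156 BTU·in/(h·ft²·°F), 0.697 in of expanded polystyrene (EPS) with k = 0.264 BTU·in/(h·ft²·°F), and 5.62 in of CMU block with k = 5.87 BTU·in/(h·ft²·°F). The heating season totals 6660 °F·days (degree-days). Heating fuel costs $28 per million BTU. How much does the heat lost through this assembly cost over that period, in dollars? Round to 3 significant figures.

10.6/0.156 = 67.95
0.697/0.264 = 2.64
5.62/5.87 = 0.9574
R_total = 67.95 + 2.64 + 0.9574 = 71.55 ft²·°F·h/BTU
E = A × HDD × 24 / R = 2670 × 6660 × 24 / 71.55 = 5965000 BTU
Cost = 5965000/10⁶ × 28 = $167

167 dollars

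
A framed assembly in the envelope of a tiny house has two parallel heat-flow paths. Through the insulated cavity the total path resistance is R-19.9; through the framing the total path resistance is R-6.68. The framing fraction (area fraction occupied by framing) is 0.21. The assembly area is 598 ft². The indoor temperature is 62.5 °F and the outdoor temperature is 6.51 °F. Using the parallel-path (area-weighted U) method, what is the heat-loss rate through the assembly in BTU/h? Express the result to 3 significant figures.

2380 BTU/h

U_eff = 0.79/19.9 + 0.21/6.68 = 0.0397 + 0.03144 = 0.07114
R_eff = 1/U_eff = 14.06 ft²·°F·h/BTU
Q = 598 × (62.5 − 6.51) / 14.06 = 2382 BTU/h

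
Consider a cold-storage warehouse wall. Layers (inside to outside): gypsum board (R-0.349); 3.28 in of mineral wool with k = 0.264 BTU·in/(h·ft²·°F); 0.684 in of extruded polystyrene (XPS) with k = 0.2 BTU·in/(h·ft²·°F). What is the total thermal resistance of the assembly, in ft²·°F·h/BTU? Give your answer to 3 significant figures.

16.2 ft²·°F·h/BTU

3.28/0.264 = 12.42
0.684/0.2 = 3.42
R_total = 0.349 + 12.42 + 3.42 = 16.19 ft²·°F·h/BTU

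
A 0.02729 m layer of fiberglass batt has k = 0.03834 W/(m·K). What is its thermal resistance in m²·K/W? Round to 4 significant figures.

R = L/k = 0.02729/0.03834 = 0.71179 m²·K/W

0.7118 m²·K/W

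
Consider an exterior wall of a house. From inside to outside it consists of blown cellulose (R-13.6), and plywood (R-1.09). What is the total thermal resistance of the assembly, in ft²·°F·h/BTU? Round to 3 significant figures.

14.7 ft²·°F·h/BTU

R_total = 13.6 + 1.09 = 14.69 ft²·°F·h/BTU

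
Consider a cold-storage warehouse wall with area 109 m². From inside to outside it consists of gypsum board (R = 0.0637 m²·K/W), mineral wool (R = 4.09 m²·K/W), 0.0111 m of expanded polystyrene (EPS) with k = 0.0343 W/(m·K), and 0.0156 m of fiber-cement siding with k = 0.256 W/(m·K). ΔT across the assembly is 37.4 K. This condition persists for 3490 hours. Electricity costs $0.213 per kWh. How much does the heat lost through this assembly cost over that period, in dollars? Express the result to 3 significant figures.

0.0111/0.0343 = 0.3236
0.0156/0.256 = 0.06094
R_total = 0.0637 + 4.09 + 0.3236 + 0.06094 = 4.538 m²·K/W
Q = 109 × 37.4 / 4.538 = 898.3 W
E = 898.3 W × 3490 h / 1000 = 3135 kWh
Cost = 3135 × 0.213 = $667.8

668 dollars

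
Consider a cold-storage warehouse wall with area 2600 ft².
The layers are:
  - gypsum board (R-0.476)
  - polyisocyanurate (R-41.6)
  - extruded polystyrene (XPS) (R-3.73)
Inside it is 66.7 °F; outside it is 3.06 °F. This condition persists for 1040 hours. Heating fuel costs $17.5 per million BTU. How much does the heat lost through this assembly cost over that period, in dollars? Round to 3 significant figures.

65.7 dollars

R_total = 0.476 + 41.6 + 3.73 = 45.81 ft²·°F·h/BTU
Q = 2600 × (66.7 − 3.06) / 45.81 = 3612 BTU/h
E = 3612 × 1040 = 3757000 BTU
Cost = 3757000/10⁶ × 17.5 = $65.74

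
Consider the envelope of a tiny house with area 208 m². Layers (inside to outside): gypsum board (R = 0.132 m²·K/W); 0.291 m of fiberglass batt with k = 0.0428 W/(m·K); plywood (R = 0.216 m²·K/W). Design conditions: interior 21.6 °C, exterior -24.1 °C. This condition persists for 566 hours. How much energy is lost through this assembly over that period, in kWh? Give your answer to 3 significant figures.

0.291/0.0428 = 6.799
R_total = 0.132 + 6.799 + 0.216 = 7.147 m²·K/W
Q = 208 × (21.6 − (-24.1)) / 7.147 = 1330 W
E = 1330 W × 566 h / 1000 = 752.8 kWh

753 kWh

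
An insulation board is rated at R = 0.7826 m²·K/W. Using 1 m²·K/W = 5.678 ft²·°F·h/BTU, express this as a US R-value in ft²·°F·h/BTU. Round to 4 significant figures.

4.444 ft²·°F·h/BTU

R_US = 0.7826 × 5.678 = 4.4436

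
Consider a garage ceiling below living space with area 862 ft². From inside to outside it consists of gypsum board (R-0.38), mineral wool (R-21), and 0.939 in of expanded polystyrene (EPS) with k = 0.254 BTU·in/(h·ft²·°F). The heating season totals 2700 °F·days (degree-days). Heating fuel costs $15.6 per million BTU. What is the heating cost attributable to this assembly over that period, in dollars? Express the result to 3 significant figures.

34.7 dollars

0.939/0.254 = 3.697
R_total = 0.38 + 21 + 3.697 = 25.08 ft²·°F·h/BTU
E = A × HDD × 24 / R = 862 × 2700 × 24 / 25.08 = 2227000 BTU
Cost = 2227000/10⁶ × 15.6 = $34.75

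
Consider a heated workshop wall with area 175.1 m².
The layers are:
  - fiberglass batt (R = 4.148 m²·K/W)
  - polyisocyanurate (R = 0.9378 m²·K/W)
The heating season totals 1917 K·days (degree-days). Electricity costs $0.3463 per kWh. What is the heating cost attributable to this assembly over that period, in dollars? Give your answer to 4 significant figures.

548.5 dollars

R_total = 4.148 + 0.9378 = 5.0858 m²·K/W
E = A × HDD × 24 / R / 1000 = 175.1 × 1917 × 24 / 5.0858 / 1000 = 1584 kWh
Cost = 1584 × 0.3463 = $548.55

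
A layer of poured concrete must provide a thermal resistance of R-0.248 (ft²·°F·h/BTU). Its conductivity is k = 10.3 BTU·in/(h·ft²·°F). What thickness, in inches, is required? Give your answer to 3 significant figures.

2.55 in

L = R × k = 0.248 × 10.3 = 2.554 in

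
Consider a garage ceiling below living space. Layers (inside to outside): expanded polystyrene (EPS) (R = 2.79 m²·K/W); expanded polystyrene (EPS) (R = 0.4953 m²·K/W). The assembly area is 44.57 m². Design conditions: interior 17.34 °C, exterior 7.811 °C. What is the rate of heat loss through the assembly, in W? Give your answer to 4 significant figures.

129.3 W

R_total = 2.79 + 0.4953 = 3.2853 m²·K/W
Q = A·ΔT/R = 44.57 × (17.34 − 7.811) / 3.2853 = 129.28 W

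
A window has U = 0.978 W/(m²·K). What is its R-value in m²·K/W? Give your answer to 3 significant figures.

1.02 m²·K/W

R = 1/U = 1/0.978 = 1.022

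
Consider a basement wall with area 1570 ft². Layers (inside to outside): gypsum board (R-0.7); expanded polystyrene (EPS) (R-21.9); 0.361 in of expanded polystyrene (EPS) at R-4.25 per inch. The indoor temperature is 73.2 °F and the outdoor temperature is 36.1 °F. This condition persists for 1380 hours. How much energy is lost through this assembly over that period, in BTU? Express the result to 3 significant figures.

3330000 BTU

0.361 × 4.25 = 1.534
R_total = 0.7 + 21.9 + 1.534 = 24.13 ft²·°F·h/BTU
Q = 1570 × (73.2 − 36.1) / 24.13 = 2413 BTU/h
E = 2413 × 1380 = 3331000 BTU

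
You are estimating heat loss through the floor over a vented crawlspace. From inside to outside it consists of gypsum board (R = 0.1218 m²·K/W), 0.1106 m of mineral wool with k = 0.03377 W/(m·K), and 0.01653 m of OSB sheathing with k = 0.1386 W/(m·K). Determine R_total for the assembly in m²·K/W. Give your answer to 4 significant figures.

0.1106/0.03377 = 3.2751
0.01653/0.1386 = 0.11926
R_total = 0.1218 + 3.2751 + 0.11926 = 3.5162 m²·K/W

3.516 m²·K/W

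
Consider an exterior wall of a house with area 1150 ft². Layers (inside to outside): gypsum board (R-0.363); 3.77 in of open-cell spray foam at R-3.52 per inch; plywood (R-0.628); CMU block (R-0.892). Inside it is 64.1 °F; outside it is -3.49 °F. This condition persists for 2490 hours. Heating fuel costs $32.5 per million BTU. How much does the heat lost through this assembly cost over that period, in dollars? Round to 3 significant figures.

415 dollars

3.77 × 3.52 = 13.27
R_total = 0.363 + 13.27 + 0.628 + 0.892 = 15.15 ft²·°F·h/BTU
Q = 1150 × (64.1 − (-3.49)) / 15.15 = 5129 BTU/h
E = 5129 × 2490 = 12770000 BTU
Cost = 12770000/10⁶ × 32.5 = $415.1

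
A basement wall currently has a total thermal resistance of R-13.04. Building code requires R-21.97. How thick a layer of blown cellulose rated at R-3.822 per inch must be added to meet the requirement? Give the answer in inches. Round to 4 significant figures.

2.336 in

ΔR = 21.97 − 13.04 = 8.93 ft²·°F·h/BTU
L = ΔR / (R/in) = 8.93/3.822 = 2.3365 in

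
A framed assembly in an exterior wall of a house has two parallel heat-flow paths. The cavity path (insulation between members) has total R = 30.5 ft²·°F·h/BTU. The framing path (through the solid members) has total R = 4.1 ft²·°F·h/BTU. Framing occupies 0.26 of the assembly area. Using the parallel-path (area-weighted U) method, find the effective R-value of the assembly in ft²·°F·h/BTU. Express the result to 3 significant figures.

U_eff = 0.74/30.5 + 0.26/4.1 = 0.02426 + 0.06341 = 0.08768
R_eff = 1/U_eff = 11.41 ft²·°F·h/BTU

11.4 ft²·°F·h/BTU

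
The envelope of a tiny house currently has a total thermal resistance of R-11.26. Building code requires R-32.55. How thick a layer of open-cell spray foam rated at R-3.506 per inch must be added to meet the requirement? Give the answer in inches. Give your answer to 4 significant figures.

ΔR = 32.55 − 11.26 = 21.29 ft²·°F·h/BTU
L = ΔR / (R/in) = 21.29/3.506 = 6.0724 in

6.072 in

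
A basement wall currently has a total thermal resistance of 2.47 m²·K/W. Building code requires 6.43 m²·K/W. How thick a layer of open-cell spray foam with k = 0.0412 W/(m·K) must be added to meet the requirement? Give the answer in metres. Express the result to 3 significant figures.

0.163 m

ΔR = 6.43 − 2.47 = 3.96 m²·K/W
L = ΔR × k = 3.96 × 0.0412 = 0.1632 m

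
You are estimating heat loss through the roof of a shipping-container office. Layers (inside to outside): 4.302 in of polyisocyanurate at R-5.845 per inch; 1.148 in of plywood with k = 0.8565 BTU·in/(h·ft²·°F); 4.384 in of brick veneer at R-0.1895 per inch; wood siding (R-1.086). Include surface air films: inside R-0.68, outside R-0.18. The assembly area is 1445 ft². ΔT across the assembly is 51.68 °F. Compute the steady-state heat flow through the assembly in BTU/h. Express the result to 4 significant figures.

4.302 × 5.845 = 25.145
1.148/0.8565 = 1.3403
4.384 × 0.1895 = 0.83077
R_total = 0.68 + 25.145 + 1.3403 + 0.83077 + 1.086 + 0.18 = 29.262 ft²·°F·h/BTU
Q = A·ΔT/R = 1445 × 51.68 / 29.262 = 2552 BTU/h

2552 BTU/h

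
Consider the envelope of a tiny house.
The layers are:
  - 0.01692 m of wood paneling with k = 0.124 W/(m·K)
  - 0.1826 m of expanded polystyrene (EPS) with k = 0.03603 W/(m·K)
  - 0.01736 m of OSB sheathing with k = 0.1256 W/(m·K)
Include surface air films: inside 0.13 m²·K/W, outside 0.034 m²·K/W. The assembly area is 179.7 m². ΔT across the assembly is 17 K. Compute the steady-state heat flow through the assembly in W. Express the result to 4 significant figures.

554.8 W

0.01692/0.124 = 0.13645
0.1826/0.03603 = 5.068
0.01736/0.1256 = 0.13822
R_total = 0.13 + 0.13645 + 5.068 + 0.13822 + 0.034 = 5.5067 m²·K/W
Q = A·ΔT/R = 179.7 × 17 / 5.5067 = 554.76 W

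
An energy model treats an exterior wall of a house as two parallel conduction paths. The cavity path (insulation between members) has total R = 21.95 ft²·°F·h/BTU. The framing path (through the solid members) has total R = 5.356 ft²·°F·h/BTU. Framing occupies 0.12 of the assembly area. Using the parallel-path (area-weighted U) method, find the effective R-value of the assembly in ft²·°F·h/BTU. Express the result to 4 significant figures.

U_eff = 0.88/21.95 + 0.12/5.356 = 0.040091 + 0.022405 = 0.062496
R_eff = 1/U_eff = 16.001 ft²·°F·h/BTU

16.00 ft²·°F·h/BTU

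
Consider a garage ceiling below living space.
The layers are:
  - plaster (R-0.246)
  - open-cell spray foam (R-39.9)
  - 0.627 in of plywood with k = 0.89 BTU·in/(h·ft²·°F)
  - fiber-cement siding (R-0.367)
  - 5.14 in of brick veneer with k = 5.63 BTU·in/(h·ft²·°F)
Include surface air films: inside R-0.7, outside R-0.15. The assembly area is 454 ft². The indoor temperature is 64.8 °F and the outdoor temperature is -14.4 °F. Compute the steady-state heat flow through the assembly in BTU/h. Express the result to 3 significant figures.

837 BTU/h

0.627/0.89 = 0.7045
5.14/5.63 = 0.913
R_total = 0.7 + 0.246 + 39.9 + 0.7045 + 0.367 + 0.913 + 0.15 = 42.98 ft²·°F·h/BTU
Q = A·ΔT/R = 454 × (64.8 − (-14.4)) / 42.98 = 836.6 BTU/h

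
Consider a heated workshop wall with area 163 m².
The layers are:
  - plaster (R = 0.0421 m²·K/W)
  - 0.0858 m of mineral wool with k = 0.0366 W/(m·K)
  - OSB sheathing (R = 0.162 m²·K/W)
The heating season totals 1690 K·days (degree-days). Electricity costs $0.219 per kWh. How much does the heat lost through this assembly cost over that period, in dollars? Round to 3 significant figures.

568 dollars

0.0858/0.0366 = 2.344
R_total = 0.0421 + 2.344 + 0.162 = 2.548 m²·K/W
E = A × HDD × 24 / R / 1000 = 163 × 1690 × 24 / 2.548 / 1000 = 2594 kWh
Cost = 2594 × 0.219 = $568.2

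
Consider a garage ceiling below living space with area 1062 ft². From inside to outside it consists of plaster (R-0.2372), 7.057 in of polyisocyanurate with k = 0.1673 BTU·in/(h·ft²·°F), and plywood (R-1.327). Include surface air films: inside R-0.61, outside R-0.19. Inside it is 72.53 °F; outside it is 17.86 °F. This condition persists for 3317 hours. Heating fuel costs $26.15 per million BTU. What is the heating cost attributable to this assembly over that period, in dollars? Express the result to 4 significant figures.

7.057/0.1673 = 42.182
R_total = 0.61 + 0.2372 + 42.182 + 1.327 + 0.19 = 44.546 ft²·°F·h/BTU
Q = 1062 × (72.53 − 17.86) / 44.546 = 1303.4 BTU/h
E = 1303.4 × 3317 = 4323300 BTU
Cost = 4323300/10⁶ × 26.15 = $113.05

113.1 dollars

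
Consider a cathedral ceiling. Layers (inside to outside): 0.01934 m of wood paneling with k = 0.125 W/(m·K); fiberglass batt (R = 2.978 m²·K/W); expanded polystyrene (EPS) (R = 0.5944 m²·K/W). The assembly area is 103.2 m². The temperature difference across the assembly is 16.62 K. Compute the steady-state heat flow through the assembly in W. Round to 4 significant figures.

0.01934/0.125 = 0.15472
R_total = 0.15472 + 2.978 + 0.5944 = 3.7271 m²·K/W
Q = A·ΔT/R = 103.2 × 16.62 / 3.7271 = 460.19 W

460.2 W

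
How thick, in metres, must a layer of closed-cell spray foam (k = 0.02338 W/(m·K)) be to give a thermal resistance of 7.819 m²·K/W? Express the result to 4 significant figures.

0.1828 m

L = R·k = 7.819 × 0.02338 = 0.18281 m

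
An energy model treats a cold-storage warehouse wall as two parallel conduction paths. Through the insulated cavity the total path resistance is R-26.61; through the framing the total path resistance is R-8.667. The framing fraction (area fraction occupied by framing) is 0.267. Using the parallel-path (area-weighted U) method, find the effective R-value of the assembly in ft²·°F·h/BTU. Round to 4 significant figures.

17.14 ft²·°F·h/BTU

U_eff = 0.733/26.61 + 0.267/8.667 = 0.027546 + 0.030807 = 0.058353
R_eff = 1/U_eff = 17.137 ft²·°F·h/BTU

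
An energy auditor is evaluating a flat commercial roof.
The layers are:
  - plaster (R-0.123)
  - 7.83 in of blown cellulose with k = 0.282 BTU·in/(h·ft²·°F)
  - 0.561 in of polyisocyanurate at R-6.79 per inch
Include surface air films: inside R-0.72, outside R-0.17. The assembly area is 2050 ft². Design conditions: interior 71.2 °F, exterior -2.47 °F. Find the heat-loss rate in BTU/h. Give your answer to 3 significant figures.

7.83/0.282 = 27.77
0.561 × 6.79 = 3.809
R_total = 0.72 + 0.123 + 27.77 + 3.809 + 0.17 = 32.59 ft²·°F·h/BTU
Q = A·ΔT/R = 2050 × (71.2 − (-2.47)) / 32.59 = 4634 BTU/h

4630 BTU/h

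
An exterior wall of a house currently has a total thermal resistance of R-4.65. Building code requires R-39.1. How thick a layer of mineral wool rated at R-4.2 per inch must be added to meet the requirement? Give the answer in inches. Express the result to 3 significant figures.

ΔR = 39.1 − 4.65 = 34.45 ft²·°F·h/BTU
L = ΔR / (R/in) = 34.45/4.2 = 8.202 in

8.20 in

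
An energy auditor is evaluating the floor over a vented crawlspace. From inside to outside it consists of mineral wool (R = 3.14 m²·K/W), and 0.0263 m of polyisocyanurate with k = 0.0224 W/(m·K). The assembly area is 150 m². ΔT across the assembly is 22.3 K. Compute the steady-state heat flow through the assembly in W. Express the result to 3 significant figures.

0.0263/0.0224 = 1.174
R_total = 3.14 + 1.174 = 4.314 m²·K/W
Q = A·ΔT/R = 150 × 22.3 / 4.314 = 775.4 W

775 W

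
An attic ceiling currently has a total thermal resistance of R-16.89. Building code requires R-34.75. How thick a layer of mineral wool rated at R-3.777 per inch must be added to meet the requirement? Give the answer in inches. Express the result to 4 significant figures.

ΔR = 34.75 − 16.89 = 17.86 ft²·°F·h/BTU
L = ΔR / (R/in) = 17.86/3.777 = 4.7286 in

4.729 in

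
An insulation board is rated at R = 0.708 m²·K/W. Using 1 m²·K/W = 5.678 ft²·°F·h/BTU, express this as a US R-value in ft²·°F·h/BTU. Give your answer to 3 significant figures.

R_US = 0.708 × 5.678 = 4.02

4.02 ft²·°F·h/BTU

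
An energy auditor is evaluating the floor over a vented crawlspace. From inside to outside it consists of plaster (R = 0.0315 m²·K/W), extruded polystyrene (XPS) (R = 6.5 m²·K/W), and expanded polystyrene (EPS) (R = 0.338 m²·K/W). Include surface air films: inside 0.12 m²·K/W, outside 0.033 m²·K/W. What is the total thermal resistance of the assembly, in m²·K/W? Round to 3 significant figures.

R_total = 0.12 + 0.0315 + 6.5 + 0.338 + 0.033 = 7.022 m²·K/W

7.02 m²·K/W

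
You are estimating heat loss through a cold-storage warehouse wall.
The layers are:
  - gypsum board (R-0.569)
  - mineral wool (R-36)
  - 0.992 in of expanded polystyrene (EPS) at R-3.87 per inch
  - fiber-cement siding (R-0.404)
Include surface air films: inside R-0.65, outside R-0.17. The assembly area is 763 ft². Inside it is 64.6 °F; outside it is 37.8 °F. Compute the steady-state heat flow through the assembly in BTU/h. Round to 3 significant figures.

491 BTU/h

0.992 × 3.87 = 3.839
R_total = 0.65 + 0.569 + 36 + 3.839 + 0.404 + 0.17 = 41.63 ft²·°F·h/BTU
Q = A·ΔT/R = 763 × (64.6 − 37.8) / 41.63 = 491.2 BTU/h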